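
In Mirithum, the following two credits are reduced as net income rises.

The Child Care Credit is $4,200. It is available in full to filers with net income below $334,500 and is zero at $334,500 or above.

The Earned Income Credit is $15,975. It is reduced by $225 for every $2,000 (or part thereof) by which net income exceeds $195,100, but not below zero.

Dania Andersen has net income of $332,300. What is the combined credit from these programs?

$4,650

Child Care Credit: $332,300 is below the $334,500 cutoff, so the full $4,200 applies.
Earned Income Credit: income exceeds $195,100 by $137,200, which is 69 full-or-partial $2,000 increments; reduction = 69 × $225 = $15,525, leaving $450.
Total: $4,200 + $450 = $4,650.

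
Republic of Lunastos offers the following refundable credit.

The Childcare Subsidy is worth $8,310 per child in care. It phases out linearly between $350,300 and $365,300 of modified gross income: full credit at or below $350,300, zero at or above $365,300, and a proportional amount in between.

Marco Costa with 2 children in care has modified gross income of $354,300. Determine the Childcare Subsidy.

Childcare Subsidy: base = 2 × $8,310 = $16,620. $354,300 is $4,000 into a $15,000 phase-out range, leaving 11,000/15,000 of the credit: $16,620 × 11,000/15,000 = $12,188.

$12,188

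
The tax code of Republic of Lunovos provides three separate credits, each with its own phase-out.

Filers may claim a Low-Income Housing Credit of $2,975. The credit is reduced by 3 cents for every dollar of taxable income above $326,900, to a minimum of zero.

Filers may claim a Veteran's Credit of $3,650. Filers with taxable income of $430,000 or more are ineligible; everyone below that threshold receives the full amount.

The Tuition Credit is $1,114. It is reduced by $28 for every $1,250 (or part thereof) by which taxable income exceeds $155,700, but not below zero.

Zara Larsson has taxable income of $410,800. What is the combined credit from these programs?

Low-Income Housing Credit: 3% of the $83,900 excess over $326,900 is $2,517; credit = $2,975 − $2,517 = $458.
Veteran's Credit: $410,800 is below the $430,000 cutoff, so the full $3,650 applies.
Tuition Credit: income exceeds $155,700 by $255,100 → 205 increments × $28 = $5,740 ≥ base, so the credit is $0.
Total: $458 + $3,650 + $0 = $4,108.

$4,108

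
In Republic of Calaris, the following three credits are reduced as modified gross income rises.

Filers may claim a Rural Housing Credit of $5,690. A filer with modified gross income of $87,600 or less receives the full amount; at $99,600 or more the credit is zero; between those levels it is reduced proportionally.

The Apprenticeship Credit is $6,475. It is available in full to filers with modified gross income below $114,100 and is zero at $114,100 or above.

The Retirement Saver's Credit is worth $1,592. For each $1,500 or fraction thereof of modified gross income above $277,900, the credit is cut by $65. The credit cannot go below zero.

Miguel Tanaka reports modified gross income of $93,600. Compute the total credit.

Rural Housing Credit: $93,600 is $6,000 into a $12,000 phase-out range, leaving 6,000/12,000 of the credit: $5,690 × 6,000/12,000 = $2,845.
Apprenticeship Credit: $93,600 is below the $114,100 cutoff, so the full $6,475 applies.
Retirement Saver's Credit: $93,600 is at or below the $277,900 threshold, so the full $1,592 applies.
Total: $2,845 + $6,475 + $1,592 = $10,912.

$10,912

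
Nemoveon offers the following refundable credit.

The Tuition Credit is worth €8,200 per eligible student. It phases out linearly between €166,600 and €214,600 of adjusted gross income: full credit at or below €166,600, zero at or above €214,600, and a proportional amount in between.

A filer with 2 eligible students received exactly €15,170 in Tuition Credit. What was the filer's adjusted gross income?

€170,200

Full credit = 2 × €8,200 = €16,400.
€15,170 is 15,170/16,400 of the full €16,400, so 1,230/16,400 of the €48,000 range has been used: income = €166,600 + €48,000 × 1,230/16,400 = €170,200.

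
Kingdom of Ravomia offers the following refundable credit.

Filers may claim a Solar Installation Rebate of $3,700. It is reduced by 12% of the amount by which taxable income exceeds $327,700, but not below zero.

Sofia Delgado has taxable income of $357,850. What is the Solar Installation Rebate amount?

Solar Installation Rebate: 12% of the $30,150 excess over $327,700 is $3,618; credit = $3,700 − $3,618 = $82.

$82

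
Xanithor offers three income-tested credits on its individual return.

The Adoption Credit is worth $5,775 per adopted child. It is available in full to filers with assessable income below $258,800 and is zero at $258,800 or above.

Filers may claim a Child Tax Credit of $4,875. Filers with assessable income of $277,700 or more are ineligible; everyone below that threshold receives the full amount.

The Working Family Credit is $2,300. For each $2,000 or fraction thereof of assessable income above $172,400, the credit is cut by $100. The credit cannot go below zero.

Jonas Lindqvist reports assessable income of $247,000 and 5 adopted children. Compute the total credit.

Adoption Credit: base = 5 × $5,775 = $28,875. $247,000 is below the $258,800 cutoff, so the full $28,875 applies.
Child Tax Credit: $247,000 is below the $277,700 cutoff, so the full $4,875 applies.
Working Family Credit: income exceeds $172,400 by $74,600 → 38 increments × $100 = $3,800 ≥ base, so the credit is $0.
Total: $28,875 + $4,875 + $0 = $33,750.

$33,750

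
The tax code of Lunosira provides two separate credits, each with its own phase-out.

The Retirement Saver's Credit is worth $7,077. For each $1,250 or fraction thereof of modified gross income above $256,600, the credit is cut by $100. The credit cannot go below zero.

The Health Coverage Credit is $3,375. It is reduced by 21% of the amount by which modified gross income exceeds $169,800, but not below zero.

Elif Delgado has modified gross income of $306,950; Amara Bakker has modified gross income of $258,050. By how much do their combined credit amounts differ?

$3,900

Elif ($306,950): Retirement Saver's Credit: income exceeds $256,600 by $50,350, which is 41 full-or-partial $1,250 increments; reduction = 41 × $100 = $4,100, leaving $2,977. Health Coverage Credit: 21% of the $137,150 excess over $169,800 is $28,801.50 ≥ base, so the credit is $0. total $2,977 + $0 = $2,977
Amara ($258,050): Retirement Saver's Credit: income exceeds $256,600 by $1,450, which is 2 full-or-partial $1,250 increments; reduction = 2 × $100 = $200, leaving $6,877. Health Coverage Credit: 21% of the $88,250 excess over $169,800 is $18,532.50 ≥ base, so the credit is $0. total $6,877 + $0 = $6,877
Difference: |$2,977 − $6,877| = $3,900.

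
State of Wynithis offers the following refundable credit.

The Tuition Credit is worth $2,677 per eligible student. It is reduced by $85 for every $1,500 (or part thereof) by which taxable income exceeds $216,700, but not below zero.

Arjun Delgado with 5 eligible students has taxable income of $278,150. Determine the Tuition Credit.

$9,900

Tuition Credit: base = 5 × $2,677 = $13,385. income exceeds $216,700 by $61,450, which is 41 full-or-partial $1,500 increments; reduction = 41 × $85 = $3,485, leaving $9,900.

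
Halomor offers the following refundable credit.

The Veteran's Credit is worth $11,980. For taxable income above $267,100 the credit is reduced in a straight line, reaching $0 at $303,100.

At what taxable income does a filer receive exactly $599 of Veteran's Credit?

$301,300

$599 is 599/11,980 of the full $11,980, so 11,381/11,980 of the $36,000 range has been used: income = $267,100 + $36,000 × 11,381/11,980 = $301,300.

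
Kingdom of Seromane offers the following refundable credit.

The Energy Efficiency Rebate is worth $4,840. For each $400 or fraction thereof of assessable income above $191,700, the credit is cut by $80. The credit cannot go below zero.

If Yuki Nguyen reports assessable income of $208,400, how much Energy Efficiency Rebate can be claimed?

$1,480

Energy Efficiency Rebate: income exceeds $191,700 by $16,700, which is 42 full-or-partial $400 increments; reduction = 42 × $80 = $3,360, leaving $1,480.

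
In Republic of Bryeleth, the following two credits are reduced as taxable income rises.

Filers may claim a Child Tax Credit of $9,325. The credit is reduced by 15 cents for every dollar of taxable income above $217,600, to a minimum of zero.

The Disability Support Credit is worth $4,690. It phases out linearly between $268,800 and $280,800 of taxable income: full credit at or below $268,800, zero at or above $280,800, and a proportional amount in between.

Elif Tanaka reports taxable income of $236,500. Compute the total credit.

$11,180

Child Tax Credit: 15% of the $18,900 excess over $217,600 is $2,835; credit = $9,325 − $2,835 = $6,490.
Disability Support Credit: $236,500 is at or below the $268,800 threshold, so the full $4,690 applies.
Total: $6,490 + $4,690 = $11,180.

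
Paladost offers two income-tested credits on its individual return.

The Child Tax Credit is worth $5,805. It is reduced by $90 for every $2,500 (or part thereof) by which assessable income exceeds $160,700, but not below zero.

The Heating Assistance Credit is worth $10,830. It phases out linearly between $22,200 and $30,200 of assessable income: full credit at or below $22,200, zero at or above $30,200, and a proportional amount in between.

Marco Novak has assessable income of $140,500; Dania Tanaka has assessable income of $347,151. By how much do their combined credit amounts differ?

$5,805

Marco ($140,500): Child Tax Credit: $140,500 is at or below the $160,700 threshold, so the full $5,805 applies. Heating Assistance Credit: $140,500 is at or above $30,200, so the credit is $0. total $5,805 + $0 = $5,805
Dania ($347,151): Child Tax Credit: income exceeds $160,700 by $186,451 → 75 increments × $90 = $6,750 ≥ base, so the credit is $0. Heating Assistance Credit: $347,151 is at or above $30,200, so the credit is $0. total $0 + $0 = $0
Difference: |$5,805 − $0| = $5,805.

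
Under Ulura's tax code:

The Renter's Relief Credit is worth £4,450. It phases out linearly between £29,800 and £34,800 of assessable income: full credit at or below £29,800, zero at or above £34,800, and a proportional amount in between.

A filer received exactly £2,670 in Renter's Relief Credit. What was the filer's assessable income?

£31,800

£2,670 is 2,670/4,450 of the full £4,450, so 1,780/4,450 of the £5,000 range has been used: income = £29,800 + £5,000 × 1,780/4,450 = £31,800.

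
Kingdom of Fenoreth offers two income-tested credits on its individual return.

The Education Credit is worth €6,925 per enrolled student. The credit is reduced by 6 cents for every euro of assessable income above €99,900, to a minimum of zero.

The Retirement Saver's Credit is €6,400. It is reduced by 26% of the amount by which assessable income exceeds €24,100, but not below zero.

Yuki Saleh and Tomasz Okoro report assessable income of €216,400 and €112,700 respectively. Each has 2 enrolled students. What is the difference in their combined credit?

Yuki (€216,400): Education Credit: base = 2 × €6,925 = €13,850. 6% of the €116,500 excess over €99,900 is €6,990; credit = €13,850 − €6,990 = €6,860. Retirement Saver's Credit: 26% of the €192,300 excess over €24,100 is €49,998 ≥ base, so the credit is €0. total €6,860 + €0 = €6,860
Tomasz (€112,700): Education Credit: base = 2 × €6,925 = €13,850. 6% of the €12,800 excess over €99,900 is €768; credit = €13,850 − €768 = €13,082. Retirement Saver's Credit: 26% of the €88,600 excess over €24,100 is €23,036 ≥ base, so the credit is €0. total €13,082 + €0 = €13,082
Difference: |€6,860 − €13,082| = €6,222.

€6,222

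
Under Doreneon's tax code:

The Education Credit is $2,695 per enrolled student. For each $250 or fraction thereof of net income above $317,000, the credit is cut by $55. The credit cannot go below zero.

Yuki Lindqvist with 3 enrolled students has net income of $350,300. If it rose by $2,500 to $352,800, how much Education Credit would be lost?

$550

At $350,300 — base = 3 × $2,695 = $8,085. income exceeds $317,000 by $33,300, which is 134 full-or-partial $250 increments; reduction = 134 × $55 = $7,370, leaving $715.
At $352,800 — base = 3 × $2,695 = $8,085. income exceeds $317,000 by $35,800, which is 144 full-or-partial $250 increments; reduction = 144 × $55 = $7,920, leaving $165.
Lost: $715 − $165 = $550.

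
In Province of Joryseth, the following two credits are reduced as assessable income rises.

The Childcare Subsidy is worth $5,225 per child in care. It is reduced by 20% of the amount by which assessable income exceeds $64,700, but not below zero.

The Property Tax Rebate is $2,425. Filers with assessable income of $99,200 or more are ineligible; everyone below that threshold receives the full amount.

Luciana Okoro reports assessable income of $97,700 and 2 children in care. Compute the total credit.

$6,275

Childcare Subsidy: base = 2 × $5,225 = $10,450. 20% of the $33,000 excess over $64,700 is $6,600; credit = $10,450 − $6,600 = $3,850.
Property Tax Rebate: $97,700 is below the $99,200 cutoff, so the full $2,425 applies.
Total: $3,850 + $2,425 = $6,275.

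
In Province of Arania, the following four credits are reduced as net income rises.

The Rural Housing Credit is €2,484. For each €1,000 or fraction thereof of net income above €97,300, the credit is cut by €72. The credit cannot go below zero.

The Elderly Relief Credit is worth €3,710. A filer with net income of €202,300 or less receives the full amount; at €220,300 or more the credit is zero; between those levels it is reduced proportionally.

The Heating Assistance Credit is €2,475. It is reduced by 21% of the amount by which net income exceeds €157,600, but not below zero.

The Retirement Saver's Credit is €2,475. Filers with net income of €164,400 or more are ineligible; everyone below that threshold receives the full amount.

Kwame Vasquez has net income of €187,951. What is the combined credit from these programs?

€3,710

Rural Housing Credit: income exceeds €97,300 by €90,651 → 91 increments × €72 = €6,552 ≥ base, so the credit is €0.
Elderly Relief Credit: €187,951 is at or below the €202,300 threshold, so the full €3,710 applies.
Heating Assistance Credit: 21% of the €30,351 excess over €157,600 is €6,373.71 ≥ base, so the credit is €0.
Retirement Saver's Credit: €187,951 meets or exceeds the €164,400 cutoff, so the credit is €0.
Total: €0 + €3,710 + €0 + €0 = €3,710.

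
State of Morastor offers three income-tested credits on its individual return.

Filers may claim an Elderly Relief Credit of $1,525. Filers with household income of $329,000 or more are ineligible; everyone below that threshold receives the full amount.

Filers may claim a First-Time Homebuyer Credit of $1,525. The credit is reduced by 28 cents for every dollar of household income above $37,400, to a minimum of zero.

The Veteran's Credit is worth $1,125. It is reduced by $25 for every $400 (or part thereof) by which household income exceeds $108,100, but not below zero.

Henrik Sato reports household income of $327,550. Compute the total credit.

$1,525

Elderly Relief Credit: $327,550 is below the $329,000 cutoff, so the full $1,525 applies.
First-Time Homebuyer Credit: 28% of the $290,150 excess over $37,400 is $81,242 ≥ base, so the credit is $0.
Veteran's Credit: income exceeds $108,100 by $219,450 → 549 increments × $25 = $13,725 ≥ base, so the credit is $0.
Total: $1,525 + $0 + $0 = $1,525.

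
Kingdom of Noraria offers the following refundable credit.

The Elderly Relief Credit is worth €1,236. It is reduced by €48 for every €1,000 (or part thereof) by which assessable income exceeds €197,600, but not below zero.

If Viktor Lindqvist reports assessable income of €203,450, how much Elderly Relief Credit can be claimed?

€948

Elderly Relief Credit: income exceeds €197,600 by €5,850, which is 6 full-or-partial €1,000 increments; reduction = 6 × €48 = €288, leaving €948.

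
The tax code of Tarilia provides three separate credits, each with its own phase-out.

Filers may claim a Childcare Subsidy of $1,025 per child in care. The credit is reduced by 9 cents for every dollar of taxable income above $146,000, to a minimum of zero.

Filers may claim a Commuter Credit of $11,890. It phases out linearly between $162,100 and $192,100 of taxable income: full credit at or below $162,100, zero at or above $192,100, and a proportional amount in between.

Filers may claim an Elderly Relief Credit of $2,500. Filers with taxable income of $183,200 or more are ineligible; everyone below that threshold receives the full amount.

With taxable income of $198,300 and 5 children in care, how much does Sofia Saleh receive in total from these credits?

Childcare Subsidy: base = 5 × $1,025 = $5,125. 9% of the $52,300 excess over $146,000 is $4,707; credit = $5,125 − $4,707 = $418.
Commuter Credit: $198,300 is at or above $192,100, so the credit is $0.
Elderly Relief Credit: $198,300 meets or exceeds the $183,200 cutoff, so the credit is $0.
Total: $418 + $0 + $0 = $418.

$418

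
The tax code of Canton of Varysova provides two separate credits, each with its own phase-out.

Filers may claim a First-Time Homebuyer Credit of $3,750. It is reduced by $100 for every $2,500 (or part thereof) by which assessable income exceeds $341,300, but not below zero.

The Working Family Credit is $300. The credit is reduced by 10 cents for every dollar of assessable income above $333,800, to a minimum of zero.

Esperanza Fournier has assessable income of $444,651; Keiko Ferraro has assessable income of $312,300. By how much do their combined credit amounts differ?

$4,050

Esperanza ($444,651): First-Time Homebuyer Credit: income exceeds $341,300 by $103,351 → 42 increments × $100 = $4,200 ≥ base, so the credit is $0. Working Family Credit: 10% of the $110,851 excess over $333,800 is $11,085.10 ≥ base, so the credit is $0. total $0 + $0 = $0
Keiko ($312,300): First-Time Homebuyer Credit: $312,300 is at or below the $341,300 threshold, so the full $3,750 applies. Working Family Credit: $312,300 is at or below the $333,800 threshold, so the full $300 applies. total $3,750 + $300 = $4,050
Difference: |$0 − $4,050| = $4,050.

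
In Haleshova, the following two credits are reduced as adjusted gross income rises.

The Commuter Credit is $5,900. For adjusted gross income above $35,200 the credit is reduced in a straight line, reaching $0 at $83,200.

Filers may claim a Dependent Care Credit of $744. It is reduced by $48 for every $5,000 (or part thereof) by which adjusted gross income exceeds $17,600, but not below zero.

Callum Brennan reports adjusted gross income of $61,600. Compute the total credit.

Commuter Credit: $61,600 is $26,400 into a $48,000 phase-out range, leaving 21,600/48,000 of the credit: $5,900 × 21,600/48,000 = $2,655.
Dependent Care Credit: income exceeds $17,600 by $44,000, which is 9 full-or-partial $5,000 increments; reduction = 9 × $48 = $432, leaving $312.
Total: $2,655 + $312 = $2,967.

$2,967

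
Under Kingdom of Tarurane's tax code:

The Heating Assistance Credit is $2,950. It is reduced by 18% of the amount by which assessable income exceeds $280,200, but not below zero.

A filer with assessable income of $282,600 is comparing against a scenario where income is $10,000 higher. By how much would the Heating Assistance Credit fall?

At $282,600 — 18% of the $2,400 excess over $280,200 is $432; credit = $2,950 − $432 = $2,518.
At $292,600 — 18% of the $12,400 excess over $280,200 is $2,232; credit = $2,950 − $2,232 = $718.
Lost: $2,518 − $718 = $1,800.

$1,800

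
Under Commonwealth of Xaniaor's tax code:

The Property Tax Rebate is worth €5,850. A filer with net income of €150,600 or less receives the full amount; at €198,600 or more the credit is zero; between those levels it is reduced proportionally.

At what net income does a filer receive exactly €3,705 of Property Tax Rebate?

€3,705 is 3,705/5,850 of the full €5,850, so 2,145/5,850 of the €48,000 range has been used: income = €150,600 + €48,000 × 2,145/5,850 = €168,200.

€168,200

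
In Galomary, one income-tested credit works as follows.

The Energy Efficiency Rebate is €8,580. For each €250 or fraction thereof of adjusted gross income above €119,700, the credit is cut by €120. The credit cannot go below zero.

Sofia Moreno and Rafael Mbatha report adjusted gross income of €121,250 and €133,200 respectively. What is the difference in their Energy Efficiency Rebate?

€5,640

Sofia (€121,250): Energy Efficiency Rebate: income exceeds €119,700 by €1,550, which is 7 full-or-partial €250 increments; reduction = 7 × €120 = €840, leaving €7,740.
Rafael (€133,200): Energy Efficiency Rebate: income exceeds €119,700 by €13,500, which is 54 full-or-partial €250 increments; reduction = 54 × €120 = €6,480, leaving €2,100.
Difference: |€7,740 − €2,100| = €5,640.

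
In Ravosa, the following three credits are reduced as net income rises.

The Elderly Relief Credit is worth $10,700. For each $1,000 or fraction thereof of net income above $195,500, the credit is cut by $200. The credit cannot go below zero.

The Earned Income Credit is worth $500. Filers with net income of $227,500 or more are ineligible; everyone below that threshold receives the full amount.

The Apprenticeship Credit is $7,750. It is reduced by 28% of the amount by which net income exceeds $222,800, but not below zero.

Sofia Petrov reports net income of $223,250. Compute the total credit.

Elderly Relief Credit: income exceeds $195,500 by $27,750, which is 28 full-or-partial $1,000 increments; reduction = 28 × $200 = $5,600, leaving $5,100.
Earned Income Credit: $223,250 is below the $227,500 cutoff, so the full $500 applies.
Apprenticeship Credit: 28% of the $450 excess over $222,800 is $126; credit = $7,750 − $126 = $7,624.
Total: $5,100 + $500 + $7,624 = $13,224.

$13,224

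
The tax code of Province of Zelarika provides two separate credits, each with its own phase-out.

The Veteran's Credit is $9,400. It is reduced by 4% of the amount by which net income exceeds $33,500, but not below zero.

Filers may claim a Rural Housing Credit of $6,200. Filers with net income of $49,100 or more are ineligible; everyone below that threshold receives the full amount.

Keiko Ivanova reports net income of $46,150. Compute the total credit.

$15,094

Veteran's Credit: 4% of the $12,650 excess over $33,500 is $506; credit = $9,400 − $506 = $8,894.
Rural Housing Credit: $46,150 is below the $49,100 cutoff, so the full $6,200 applies.
Total: $8,894 + $6,200 = $15,094.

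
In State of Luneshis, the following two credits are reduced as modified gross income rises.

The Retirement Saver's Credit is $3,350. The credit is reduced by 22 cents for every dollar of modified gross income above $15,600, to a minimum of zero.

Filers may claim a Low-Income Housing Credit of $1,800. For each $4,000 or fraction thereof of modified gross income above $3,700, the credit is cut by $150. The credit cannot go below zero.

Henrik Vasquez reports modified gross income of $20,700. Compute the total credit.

$3,278

Retirement Saver's Credit: 22% of the $5,100 excess over $15,600 is $1,122; credit = $3,350 − $1,122 = $2,228.
Low-Income Housing Credit: income exceeds $3,700 by $17,000, which is 5 full-or-partial $4,000 increments; reduction = 5 × $150 = $750, leaving $1,050.
Total: $2,228 + $1,050 = $3,278.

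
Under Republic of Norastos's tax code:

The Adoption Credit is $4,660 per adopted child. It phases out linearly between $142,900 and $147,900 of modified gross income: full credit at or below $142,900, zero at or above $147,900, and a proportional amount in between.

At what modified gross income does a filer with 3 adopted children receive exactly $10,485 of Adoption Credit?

$144,150

Full credit = 3 × $4,660 = $13,980.
$10,485 is 10,485/13,980 of the full $13,980, so 3,495/13,980 of the $5,000 range has been used: income = $142,900 + $5,000 × 3,495/13,980 = $144,150.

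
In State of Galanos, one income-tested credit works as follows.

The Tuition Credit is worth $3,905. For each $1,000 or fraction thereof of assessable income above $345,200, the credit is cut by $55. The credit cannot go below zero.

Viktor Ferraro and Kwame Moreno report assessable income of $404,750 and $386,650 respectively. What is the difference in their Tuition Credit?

Viktor ($404,750): Tuition Credit: income exceeds $345,200 by $59,550, which is 60 full-or-partial $1,000 increments; reduction = 60 × $55 = $3,300, leaving $605.
Kwame ($386,650): Tuition Credit: income exceeds $345,200 by $41,450, which is 42 full-or-partial $1,000 increments; reduction = 42 × $55 = $2,310, leaving $1,595.
Difference: |$605 − $1,595| = $990.

$990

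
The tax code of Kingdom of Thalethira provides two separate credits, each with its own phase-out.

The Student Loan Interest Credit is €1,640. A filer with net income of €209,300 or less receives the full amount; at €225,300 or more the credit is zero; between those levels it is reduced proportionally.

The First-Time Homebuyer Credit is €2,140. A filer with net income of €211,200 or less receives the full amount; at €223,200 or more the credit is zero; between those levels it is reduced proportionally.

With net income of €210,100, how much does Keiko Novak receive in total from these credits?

Student Loan Interest Credit: €210,100 is €800 into a €16,000 phase-out range, leaving 15,200/16,000 of the credit: €1,640 × 15,200/16,000 = €1,558.
First-Time Homebuyer Credit: €210,100 is at or below the €211,200 threshold, so the full €2,140 applies.
Total: €1,558 + €2,140 = €3,698.

€3,698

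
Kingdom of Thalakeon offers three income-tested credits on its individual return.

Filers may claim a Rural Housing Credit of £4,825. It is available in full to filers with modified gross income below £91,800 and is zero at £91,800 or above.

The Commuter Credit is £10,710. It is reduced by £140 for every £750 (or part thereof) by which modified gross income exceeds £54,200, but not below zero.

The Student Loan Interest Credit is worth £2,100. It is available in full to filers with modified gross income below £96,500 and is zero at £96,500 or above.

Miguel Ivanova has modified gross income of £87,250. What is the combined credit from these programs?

Rural Housing Credit: £87,250 is below the £91,800 cutoff, so the full £4,825 applies.
Commuter Credit: income exceeds £54,200 by £33,050, which is 45 full-or-partial £750 increments; reduction = 45 × £140 = £6,300, leaving £4,410.
Student Loan Interest Credit: £87,250 is below the £96,500 cutoff, so the full £2,100 applies.
Total: £4,825 + £4,410 + £2,100 = £11,335.

£11,335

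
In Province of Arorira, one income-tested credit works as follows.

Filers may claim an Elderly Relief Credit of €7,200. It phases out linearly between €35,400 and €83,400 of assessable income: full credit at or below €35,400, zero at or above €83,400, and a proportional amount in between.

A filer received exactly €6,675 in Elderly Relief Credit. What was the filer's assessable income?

€38,900

€6,675 is 6,675/7,200 of the full €7,200, so 525/7,200 of the €48,000 range has been used: income = €35,400 + €48,000 × 525/7,200 = €38,900.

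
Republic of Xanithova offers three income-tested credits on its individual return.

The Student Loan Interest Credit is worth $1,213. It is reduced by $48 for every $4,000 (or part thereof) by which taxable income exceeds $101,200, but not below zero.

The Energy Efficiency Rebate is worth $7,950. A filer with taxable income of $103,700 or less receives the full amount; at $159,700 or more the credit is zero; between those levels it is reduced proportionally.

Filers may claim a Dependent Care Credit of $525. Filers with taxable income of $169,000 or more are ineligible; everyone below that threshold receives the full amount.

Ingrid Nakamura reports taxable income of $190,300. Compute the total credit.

Student Loan Interest Credit: income exceeds $101,200 by $89,100, which is 23 full-or-partial $4,000 increments; reduction = 23 × $48 = $1,104, leaving $109.
Energy Efficiency Rebate: $190,300 is at or above $159,700, so the credit is $0.
Dependent Care Credit: $190,300 meets or exceeds the $169,000 cutoff, so the credit is $0.
Total: $109 + $0 + $0 = $109.

$109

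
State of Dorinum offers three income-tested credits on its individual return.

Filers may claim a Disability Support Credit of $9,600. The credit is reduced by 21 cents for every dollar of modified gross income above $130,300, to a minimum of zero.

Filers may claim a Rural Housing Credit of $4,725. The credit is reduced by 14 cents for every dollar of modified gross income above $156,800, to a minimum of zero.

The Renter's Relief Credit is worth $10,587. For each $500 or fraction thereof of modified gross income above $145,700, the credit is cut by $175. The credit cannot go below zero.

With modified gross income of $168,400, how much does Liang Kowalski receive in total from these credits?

Disability Support Credit: 21% of the $38,100 excess over $130,300 is $8,001; credit = $9,600 − $8,001 = $1,599.
Rural Housing Credit: 14% of the $11,600 excess over $156,800 is $1,624; credit = $4,725 − $1,624 = $3,101.
Renter's Relief Credit: income exceeds $145,700 by $22,700, which is 46 full-or-partial $500 increments; reduction = 46 × $175 = $8,050, leaving $2,537.
Total: $1,599 + $3,101 + $2,537 = $7,237.

$7,237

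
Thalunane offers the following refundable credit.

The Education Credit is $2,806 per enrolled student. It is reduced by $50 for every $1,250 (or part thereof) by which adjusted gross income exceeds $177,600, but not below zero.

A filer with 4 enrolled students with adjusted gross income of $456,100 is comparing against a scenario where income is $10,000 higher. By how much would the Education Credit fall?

$74

At $456,100 — base = 4 × $2,806 = $11,224. income exceeds $177,600 by $278,500, which is 223 full-or-partial $1,250 increments; reduction = 223 × $50 = $11,150, leaving $74.
At $466,100 — base = 4 × $2,806 = $11,224. income exceeds $177,600 by $288,500 → 231 increments × $50 = $11,550 ≥ base, so the credit is $0.
Lost: $74 − $0 = $74.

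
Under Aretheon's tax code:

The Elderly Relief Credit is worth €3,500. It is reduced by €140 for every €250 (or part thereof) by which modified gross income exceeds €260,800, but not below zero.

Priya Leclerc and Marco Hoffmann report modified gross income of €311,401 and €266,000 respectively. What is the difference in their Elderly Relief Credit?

Priya (€311,401): Elderly Relief Credit: income exceeds €260,800 by €50,601 → 203 increments × €140 = €28,420 ≥ base, so the credit is €0.
Marco (€266,000): Elderly Relief Credit: income exceeds €260,800 by €5,200, which is 21 full-or-partial €250 increments; reduction = 21 × €140 = €2,940, leaving €560.
Difference: |€0 − €560| = €560.

€560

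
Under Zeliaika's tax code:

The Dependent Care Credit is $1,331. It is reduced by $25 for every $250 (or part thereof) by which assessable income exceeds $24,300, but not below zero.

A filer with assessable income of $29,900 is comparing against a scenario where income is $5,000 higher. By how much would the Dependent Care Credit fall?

$500

At $29,900 — income exceeds $24,300 by $5,600, which is 23 full-or-partial $250 increments; reduction = 23 × $25 = $575, leaving $756.
At $34,900 — income exceeds $24,300 by $10,600, which is 43 full-or-partial $250 increments; reduction = 43 × $25 = $1,075, leaving $256.
Lost: $756 − $256 = $500.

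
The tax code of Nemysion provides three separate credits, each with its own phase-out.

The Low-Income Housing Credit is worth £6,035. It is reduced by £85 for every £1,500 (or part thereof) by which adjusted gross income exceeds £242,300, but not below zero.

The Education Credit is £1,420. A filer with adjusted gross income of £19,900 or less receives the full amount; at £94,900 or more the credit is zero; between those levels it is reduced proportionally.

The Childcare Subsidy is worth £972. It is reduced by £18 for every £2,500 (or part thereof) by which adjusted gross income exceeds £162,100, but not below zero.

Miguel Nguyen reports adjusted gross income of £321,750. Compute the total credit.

£1,530

Low-Income Housing Credit: income exceeds £242,300 by £79,450, which is 53 full-or-partial £1,500 increments; reduction = 53 × £85 = £4,505, leaving £1,530.
Education Credit: £321,750 is at or above £94,900, so the credit is £0.
Childcare Subsidy: income exceeds £162,100 by £159,650 → 64 increments × £18 = £1,152 ≥ base, so the credit is £0.
Total: £1,530 + £0 + £0 = £1,530.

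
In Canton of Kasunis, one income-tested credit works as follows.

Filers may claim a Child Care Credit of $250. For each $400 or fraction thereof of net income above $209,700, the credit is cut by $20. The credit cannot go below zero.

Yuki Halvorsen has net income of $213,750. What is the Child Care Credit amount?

Child Care Credit: income exceeds $209,700 by $4,050, which is 11 full-or-partial $400 increments; reduction = 11 × $20 = $220, leaving $30.

$30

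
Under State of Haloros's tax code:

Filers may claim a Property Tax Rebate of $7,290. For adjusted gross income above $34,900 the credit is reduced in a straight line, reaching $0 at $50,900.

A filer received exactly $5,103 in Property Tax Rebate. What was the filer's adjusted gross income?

$5,103 is 5,103/7,290 of the full $7,290, so 2,187/7,290 of the $16,000 range has been used: income = $34,900 + $16,000 × 2,187/7,290 = $39,700.

$39,700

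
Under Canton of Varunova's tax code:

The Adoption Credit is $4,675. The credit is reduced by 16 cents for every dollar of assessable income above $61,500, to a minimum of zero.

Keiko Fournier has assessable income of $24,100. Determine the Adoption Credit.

Adoption Credit: $24,100 is at or below the $61,500 threshold, so the full $4,675 applies.

$4,675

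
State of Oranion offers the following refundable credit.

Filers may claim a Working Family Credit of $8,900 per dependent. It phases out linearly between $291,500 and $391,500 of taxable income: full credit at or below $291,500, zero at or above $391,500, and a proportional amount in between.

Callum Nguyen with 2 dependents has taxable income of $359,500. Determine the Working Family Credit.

$5,696

Working Family Credit: base = 2 × $8,900 = $17,800. $359,500 is $68,000 into a $100,000 phase-out range, leaving 32,000/100,000 of the credit: $17,800 × 32,000/100,000 = $5,696.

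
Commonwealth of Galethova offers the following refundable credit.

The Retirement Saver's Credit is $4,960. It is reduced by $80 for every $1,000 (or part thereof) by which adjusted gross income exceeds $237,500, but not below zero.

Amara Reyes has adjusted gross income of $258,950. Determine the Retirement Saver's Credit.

$3,200

Retirement Saver's Credit: income exceeds $237,500 by $21,450, which is 22 full-or-partial $1,000 increments; reduction = 22 × $80 = $1,760, leaving $3,200.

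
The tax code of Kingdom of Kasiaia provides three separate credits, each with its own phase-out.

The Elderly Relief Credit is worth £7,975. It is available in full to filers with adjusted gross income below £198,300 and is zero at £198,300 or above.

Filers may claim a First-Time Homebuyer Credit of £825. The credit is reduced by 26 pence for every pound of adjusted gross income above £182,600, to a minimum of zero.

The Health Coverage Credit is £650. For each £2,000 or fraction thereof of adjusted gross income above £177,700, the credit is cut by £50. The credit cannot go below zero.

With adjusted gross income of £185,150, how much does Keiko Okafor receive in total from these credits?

£8,587

Elderly Relief Credit: £185,150 is below the £198,300 cutoff, so the full £7,975 applies.
First-Time Homebuyer Credit: 26% of the £2,550 excess over £182,600 is £663; credit = £825 − £663 = £162.
Health Coverage Credit: income exceeds £177,700 by £7,450, which is 4 full-or-partial £2,000 increments; reduction = 4 × £50 = £200, leaving £450.
Total: £7,975 + £162 + £450 = £8,587.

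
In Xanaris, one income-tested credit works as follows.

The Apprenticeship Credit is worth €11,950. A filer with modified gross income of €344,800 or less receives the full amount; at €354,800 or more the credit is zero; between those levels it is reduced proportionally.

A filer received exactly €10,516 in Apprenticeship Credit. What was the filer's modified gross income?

€346,000

€10,516 is 10,516/11,950 of the full €11,950, so 1,434/11,950 of the €10,000 range has been used: income = €344,800 + €10,000 × 1,434/11,950 = €346,000.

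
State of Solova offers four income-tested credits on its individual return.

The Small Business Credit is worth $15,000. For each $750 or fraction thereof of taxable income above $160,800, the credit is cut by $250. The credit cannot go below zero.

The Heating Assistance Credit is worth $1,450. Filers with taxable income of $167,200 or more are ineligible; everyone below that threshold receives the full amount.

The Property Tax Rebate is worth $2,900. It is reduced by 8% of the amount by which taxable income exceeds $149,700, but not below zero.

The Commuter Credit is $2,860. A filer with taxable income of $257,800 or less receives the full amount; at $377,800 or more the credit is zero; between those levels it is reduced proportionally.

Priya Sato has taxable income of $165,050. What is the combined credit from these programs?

Small Business Credit: income exceeds $160,800 by $4,250, which is 6 full-or-partial $750 increments; reduction = 6 × $250 = $1,500, leaving $13,500.
Heating Assistance Credit: $165,050 is below the $167,200 cutoff, so the full $1,450 applies.
Property Tax Rebate: 8% of the $15,350 excess over $149,700 is $1,228; credit = $2,900 − $1,228 = $1,672.
Commuter Credit: $165,050 is at or below the $257,800 threshold, so the full $2,860 applies.
Total: $13,500 + $1,450 + $1,672 + $2,860 = $19,482.

$19,482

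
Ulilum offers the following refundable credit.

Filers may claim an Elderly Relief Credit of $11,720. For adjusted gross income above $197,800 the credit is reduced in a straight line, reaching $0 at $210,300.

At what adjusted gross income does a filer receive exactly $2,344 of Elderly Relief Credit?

$2,344 is 2,344/11,720 of the full $11,720, so 9,376/11,720 of the $12,500 range has been used: income = $197,800 + $12,500 × 9,376/11,720 = $207,800.

$207,800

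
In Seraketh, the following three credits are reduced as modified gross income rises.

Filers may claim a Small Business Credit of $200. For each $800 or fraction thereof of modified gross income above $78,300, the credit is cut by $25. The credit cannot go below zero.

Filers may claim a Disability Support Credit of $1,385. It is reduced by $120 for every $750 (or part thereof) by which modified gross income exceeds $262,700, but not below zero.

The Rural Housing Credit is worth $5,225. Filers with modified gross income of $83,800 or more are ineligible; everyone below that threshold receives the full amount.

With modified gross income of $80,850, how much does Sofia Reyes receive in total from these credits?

Small Business Credit: income exceeds $78,300 by $2,550, which is 4 full-or-partial $800 increments; reduction = 4 × $25 = $100, leaving $100.
Disability Support Credit: $80,850 is at or below the $262,700 threshold, so the full $1,385 applies.
Rural Housing Credit: $80,850 is below the $83,800 cutoff, so the full $5,225 applies.
Total: $100 + $1,385 + $5,225 = $6,710.

$6,710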